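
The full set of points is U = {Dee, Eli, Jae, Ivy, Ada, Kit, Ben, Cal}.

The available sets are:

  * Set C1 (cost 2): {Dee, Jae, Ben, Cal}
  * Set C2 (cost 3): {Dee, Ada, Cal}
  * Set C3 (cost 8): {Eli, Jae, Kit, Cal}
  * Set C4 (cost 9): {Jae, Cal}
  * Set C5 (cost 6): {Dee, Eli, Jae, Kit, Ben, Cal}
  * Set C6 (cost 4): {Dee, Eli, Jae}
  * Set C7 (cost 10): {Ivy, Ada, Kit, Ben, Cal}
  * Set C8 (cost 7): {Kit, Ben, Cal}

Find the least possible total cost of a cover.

14

C6, C7 together cover every point (C6 ∪ C7 = {Dee, Eli, Jae, Ivy, Ada, Kit, Ben, Cal}); total cost 4 + 10 = 14.
The greedy pick C1, C2, C5, C7 costs 21; no covering selection beats 14.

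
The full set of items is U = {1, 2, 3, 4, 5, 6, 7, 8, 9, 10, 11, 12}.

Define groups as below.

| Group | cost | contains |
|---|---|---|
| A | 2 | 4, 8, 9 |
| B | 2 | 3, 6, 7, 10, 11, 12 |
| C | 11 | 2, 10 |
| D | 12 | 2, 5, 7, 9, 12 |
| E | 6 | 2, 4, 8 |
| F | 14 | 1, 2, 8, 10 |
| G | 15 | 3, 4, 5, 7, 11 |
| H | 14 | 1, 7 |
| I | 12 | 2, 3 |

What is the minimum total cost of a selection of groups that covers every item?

A, B, D, H together cover every item (A ∪ B ∪ D ∪ H = {1, 2, 3, 4, 5, 6, 7, 8, 9, 10, 11, 12}); total cost 2 + 2 + 12 + 14 = 30.
No covering selection has total cost below 30.

30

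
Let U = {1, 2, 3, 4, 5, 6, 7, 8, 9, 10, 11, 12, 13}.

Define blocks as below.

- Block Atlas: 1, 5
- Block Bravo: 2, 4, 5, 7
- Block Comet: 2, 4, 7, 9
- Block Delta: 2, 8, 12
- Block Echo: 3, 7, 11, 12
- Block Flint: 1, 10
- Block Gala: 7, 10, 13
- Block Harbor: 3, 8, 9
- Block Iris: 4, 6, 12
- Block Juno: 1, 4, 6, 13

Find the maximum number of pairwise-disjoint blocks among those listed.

Atlas, Gala, Harbor, Iris are pairwise disjoint (Atlas={1,5}; Gala={7,10,13}; Harbor={3,8,9}; Iris={4,6,12}).
Every remaining block overlaps one of these, and no 5 of the listed blocks are pairwise disjoint, so 4 is the maximum.

4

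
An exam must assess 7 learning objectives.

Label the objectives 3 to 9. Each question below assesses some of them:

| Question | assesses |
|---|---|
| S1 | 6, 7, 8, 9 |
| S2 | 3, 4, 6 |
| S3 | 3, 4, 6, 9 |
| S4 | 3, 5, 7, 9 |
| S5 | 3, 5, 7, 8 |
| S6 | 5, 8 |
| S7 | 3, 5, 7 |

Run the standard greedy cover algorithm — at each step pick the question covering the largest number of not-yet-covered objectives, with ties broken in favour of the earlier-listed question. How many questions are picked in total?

Greedy: pick S1 (covers 4 new) → pick S2 (covers 2 new) → pick S4 (covers 1 new). Total picks: 3.
(The true minimum cover uses only 2 questions, so greedy is not optimal here.)

3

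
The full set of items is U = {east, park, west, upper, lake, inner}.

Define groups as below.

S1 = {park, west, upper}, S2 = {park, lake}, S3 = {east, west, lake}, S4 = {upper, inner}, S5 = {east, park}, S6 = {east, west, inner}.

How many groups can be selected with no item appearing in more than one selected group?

2

S4, S5 are pairwise disjoint (S4={upper,inner}; S5={east,park}).
Every remaining group overlaps one of these, and no 3 of the listed groups are pairwise disjoint, so 2 is the maximum.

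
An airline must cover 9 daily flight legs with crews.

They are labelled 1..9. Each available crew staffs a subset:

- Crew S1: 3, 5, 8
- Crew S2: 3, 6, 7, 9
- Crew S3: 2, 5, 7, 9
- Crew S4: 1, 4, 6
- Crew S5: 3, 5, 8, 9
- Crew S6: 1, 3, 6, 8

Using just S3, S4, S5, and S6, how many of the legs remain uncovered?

0

Union of S3, S4, S5, S6 = {1, 2, 3, 4, 5, 6, 7, 8, 9} — that's every leg, so 0 are uncovered.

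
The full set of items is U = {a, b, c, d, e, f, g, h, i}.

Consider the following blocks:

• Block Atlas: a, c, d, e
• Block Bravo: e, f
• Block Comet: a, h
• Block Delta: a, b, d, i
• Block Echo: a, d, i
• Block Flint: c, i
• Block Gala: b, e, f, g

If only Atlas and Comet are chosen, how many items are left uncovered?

Union of Atlas, Comet = {a, c, d, e, h}.
Not covered: b, f, g, i — 4 items.

4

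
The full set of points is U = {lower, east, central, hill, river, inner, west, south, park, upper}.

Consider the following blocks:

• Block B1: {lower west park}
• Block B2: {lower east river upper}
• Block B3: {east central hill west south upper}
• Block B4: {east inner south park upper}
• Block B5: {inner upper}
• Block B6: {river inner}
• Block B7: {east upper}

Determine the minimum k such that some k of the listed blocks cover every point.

B1 and B3 and B6 together: B1 ∪ B3 ∪ B6 = {lower, east, central, hill, river, inner, west, south, park, upper} — every point is covered.
Only B3 contains central, so B3 is forced; the remaining 4 points need at least 2 more blocks (each remaining block adds at most 2) — so at least 3 blocks are needed, and 3 is optimal.

3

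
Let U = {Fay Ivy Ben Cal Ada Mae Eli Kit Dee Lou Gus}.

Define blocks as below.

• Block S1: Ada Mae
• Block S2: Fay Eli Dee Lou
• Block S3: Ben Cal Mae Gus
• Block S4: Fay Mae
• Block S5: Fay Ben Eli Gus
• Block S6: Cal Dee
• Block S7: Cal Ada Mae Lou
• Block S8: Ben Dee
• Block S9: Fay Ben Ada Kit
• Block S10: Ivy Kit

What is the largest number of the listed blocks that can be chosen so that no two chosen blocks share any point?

S1, S5, S6, S10 are pairwise disjoint (S1={Ada,Mae}; S5={Fay,Ben,Eli,Gus}; S6={Cal,Dee}; S10={Ivy,Kit}).
Every remaining block overlaps one of these, and no 5 of the listed blocks are pairwise disjoint, so 4 is the maximum.

4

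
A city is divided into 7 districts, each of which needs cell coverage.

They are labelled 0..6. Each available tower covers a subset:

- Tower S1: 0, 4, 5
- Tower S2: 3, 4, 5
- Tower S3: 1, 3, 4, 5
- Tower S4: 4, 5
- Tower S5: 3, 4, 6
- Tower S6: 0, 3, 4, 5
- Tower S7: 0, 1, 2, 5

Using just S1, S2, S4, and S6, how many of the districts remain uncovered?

Union of S1, S2, S4, S6 = {0, 3, 4, 5}.
Not covered: 1, 2, 6 — 3 districts.

3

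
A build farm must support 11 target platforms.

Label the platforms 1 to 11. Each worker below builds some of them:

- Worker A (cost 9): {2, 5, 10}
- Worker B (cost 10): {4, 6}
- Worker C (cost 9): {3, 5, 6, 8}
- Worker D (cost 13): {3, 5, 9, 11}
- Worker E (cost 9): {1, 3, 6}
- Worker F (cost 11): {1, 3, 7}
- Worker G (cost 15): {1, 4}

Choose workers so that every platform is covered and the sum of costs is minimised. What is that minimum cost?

52

A, B, C, D, F together cover every platform (A ∪ B ∪ C ∪ D ∪ F = {1, 2, 3, 4, 5, 6, 7, 8, 9, 10, 11}); total cost 9 + 10 + 9 + 13 + 11 = 52.
No covering selection has total cost below 52.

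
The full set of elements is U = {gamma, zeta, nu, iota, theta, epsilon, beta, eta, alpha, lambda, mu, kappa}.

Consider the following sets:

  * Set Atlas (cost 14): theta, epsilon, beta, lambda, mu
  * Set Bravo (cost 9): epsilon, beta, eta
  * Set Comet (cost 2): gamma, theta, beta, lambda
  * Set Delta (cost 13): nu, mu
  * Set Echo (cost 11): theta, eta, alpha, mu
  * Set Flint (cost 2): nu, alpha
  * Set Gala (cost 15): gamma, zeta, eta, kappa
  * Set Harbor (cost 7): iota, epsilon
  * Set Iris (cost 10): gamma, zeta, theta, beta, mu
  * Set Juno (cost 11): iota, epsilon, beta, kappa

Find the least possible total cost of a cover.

34

Bravo, Comet, Flint, Iris, Juno together cover every element (Bravo ∪ Comet ∪ Flint ∪ Iris ∪ Juno = {gamma, zeta, nu, iota, theta, epsilon, beta, eta, alpha, lambda, mu, kappa}); total cost 9 + 2 + 2 + 10 + 11 = 34.
The greedy pick Comet, Flint, Harbor, Gala, Iris costs 36; no covering selection beats 34.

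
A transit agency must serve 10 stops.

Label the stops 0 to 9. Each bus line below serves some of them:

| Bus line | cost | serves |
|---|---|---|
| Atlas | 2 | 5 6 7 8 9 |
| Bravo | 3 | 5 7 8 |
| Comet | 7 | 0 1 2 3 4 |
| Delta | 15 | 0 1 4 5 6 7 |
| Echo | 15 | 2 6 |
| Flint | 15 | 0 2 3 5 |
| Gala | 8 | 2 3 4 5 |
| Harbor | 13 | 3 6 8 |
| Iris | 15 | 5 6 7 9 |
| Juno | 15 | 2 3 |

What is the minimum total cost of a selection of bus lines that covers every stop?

Atlas, Comet together cover every stop (Atlas ∪ Comet = {0, 1, 2, 3, 4, 5, 6, 7, 8, 9}); total cost 2 + 7 = 9.
No covering selection has total cost below 9.

9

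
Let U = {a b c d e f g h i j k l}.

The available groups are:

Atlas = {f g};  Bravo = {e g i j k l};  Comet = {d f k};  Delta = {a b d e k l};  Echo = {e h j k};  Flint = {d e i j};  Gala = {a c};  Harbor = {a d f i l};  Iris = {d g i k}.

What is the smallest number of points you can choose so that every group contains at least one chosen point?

T = {a, f, g, j} meets every group (each contains at least one member of T), and |T| = 4.
No choice of 3 points meets every group, so 4 is the minimum.

4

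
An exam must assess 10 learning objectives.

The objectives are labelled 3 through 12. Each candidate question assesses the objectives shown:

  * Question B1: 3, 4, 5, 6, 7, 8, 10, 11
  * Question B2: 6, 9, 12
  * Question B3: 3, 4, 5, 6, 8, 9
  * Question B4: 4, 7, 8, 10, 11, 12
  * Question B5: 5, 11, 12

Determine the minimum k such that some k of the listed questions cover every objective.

2

B1 and B2 together: B1 ∪ B2 = {3, 4, 5, 6, 7, 8, 9, 10, 11, 12} — every objective is covered.
No single question has all 10 objectives (the largest, B1, has 8), so 2 is optimal.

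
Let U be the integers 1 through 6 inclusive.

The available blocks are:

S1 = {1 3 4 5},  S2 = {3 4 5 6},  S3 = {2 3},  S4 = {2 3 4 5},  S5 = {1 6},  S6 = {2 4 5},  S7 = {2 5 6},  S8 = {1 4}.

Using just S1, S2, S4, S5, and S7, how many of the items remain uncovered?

0

Union of S1, S2, S4, S5, S7 = {1, 2, 3, 4, 5, 6} — that's every item, so 0 are uncovered.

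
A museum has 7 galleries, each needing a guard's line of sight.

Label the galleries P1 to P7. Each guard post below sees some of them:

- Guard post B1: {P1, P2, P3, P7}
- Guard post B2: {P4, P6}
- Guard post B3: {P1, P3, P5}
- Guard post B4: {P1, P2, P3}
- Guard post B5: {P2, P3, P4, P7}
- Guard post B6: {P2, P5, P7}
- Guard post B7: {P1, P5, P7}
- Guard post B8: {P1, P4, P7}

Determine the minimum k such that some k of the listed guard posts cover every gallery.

3

B1 and B2 and B7 together: B1 ∪ B2 ∪ B7 = {P1, P2, P3, P4, P5, P6, P7} — every gallery is covered.
Only B2 contains P6, so B2 is forced; the remaining 5 galleries need at least 2 more guard posts (each remaining guard post adds at most 4) — so at least 3 guard posts are needed, and 3 is optimal.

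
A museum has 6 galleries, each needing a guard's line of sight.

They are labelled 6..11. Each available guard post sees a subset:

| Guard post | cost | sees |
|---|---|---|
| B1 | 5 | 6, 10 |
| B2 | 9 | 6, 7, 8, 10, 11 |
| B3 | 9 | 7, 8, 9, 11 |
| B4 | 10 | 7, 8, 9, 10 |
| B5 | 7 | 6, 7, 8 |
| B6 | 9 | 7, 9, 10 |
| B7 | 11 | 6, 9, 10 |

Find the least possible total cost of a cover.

B1, B3 together cover every gallery (B1 ∪ B3 = {6, 7, 8, 9, 10, 11}); total cost 5 + 9 = 14.
The greedy pick B2, B3 costs 18; no covering selection beats 14.

14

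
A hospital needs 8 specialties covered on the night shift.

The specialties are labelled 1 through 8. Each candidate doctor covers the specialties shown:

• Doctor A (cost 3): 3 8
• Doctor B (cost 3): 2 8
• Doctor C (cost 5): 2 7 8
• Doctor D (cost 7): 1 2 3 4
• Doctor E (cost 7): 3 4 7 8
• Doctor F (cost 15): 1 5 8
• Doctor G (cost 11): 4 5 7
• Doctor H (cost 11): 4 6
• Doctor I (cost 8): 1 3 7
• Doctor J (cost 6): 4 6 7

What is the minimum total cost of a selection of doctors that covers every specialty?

B, D, G, J together cover every specialty (B ∪ D ∪ G ∪ J = {1, 2, 3, 4, 5, 6, 7, 8}); total cost 3 + 7 + 11 + 6 = 27.
The greedy pick A, J, B, D, G costs 30; no covering selection beats 27.

27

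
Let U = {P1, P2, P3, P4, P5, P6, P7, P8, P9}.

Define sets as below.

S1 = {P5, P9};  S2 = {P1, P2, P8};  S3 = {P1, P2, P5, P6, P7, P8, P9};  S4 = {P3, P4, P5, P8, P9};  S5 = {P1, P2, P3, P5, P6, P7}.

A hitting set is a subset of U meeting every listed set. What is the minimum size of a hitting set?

2

The 2 points {P5, P8} hit every set.
The sets S1, S2 are pairwise disjoint, so any hitting set needs a separate point for each — at least 2. Hence 2 is optimal.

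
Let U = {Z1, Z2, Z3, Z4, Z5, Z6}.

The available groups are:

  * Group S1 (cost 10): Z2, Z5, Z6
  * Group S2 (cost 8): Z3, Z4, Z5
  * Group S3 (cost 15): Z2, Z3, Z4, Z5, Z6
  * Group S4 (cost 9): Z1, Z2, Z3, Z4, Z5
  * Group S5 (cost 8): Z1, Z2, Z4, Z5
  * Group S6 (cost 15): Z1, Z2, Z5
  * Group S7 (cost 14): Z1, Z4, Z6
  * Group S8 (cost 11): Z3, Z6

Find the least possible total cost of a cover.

S5, S8 together cover every item (S5 ∪ S8 = {Z1, Z2, Z3, Z4, Z5, Z6}); total cost 8 + 11 = 19.
No covering selection has total cost below 19.

19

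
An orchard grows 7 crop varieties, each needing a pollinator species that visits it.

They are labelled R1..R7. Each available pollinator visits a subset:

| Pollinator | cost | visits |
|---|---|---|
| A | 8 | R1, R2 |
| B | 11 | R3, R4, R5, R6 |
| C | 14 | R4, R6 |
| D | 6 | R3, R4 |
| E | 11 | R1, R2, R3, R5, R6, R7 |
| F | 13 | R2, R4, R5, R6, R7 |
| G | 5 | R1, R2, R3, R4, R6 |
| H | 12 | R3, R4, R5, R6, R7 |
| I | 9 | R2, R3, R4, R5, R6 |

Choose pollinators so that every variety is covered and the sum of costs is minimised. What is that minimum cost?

16

E, G together cover every variety (E ∪ G = {R1, R2, R3, R4, R5, R6, R7}); total cost 11 + 5 = 16.
No covering selection has total cost below 16.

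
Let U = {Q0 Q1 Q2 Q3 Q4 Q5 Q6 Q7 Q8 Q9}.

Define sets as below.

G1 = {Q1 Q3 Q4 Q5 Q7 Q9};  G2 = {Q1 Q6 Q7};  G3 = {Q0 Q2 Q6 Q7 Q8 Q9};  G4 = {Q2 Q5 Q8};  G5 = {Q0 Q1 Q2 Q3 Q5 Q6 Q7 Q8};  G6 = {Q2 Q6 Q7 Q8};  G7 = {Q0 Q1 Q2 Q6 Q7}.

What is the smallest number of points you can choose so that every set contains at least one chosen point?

Take H = {Q2, Q7}. Each listed set contains at least one of these, so H is a hitting set of size 2.
The sets G2, G4 are pairwise disjoint, so any hitting set needs a separate point for each — at least 2. Hence 2 is optimal.

2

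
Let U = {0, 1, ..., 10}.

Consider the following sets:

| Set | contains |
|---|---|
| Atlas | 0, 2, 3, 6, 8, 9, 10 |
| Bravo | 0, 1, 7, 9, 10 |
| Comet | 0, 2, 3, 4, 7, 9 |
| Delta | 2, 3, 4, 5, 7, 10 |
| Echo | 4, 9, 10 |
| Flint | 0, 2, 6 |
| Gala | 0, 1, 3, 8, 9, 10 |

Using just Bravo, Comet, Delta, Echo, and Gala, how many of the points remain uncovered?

Union of Bravo, Comet, Delta, Echo, Gala = {0, 1, 2, 3, 4, 5, 7, 8, 9, 10}.
Not covered: 6 — 1 point.

1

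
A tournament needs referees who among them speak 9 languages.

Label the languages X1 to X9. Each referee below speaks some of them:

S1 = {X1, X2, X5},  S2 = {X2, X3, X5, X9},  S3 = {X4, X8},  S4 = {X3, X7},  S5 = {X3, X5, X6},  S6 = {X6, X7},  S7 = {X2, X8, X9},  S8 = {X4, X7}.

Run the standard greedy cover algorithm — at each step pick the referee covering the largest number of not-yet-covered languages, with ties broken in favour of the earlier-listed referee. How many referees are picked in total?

Greedy: pick S2 (covers 4 new) → pick S3 (covers 2 new) → pick S6 (covers 2 new) → pick S1 (covers 1 new). Total picks: 4.

4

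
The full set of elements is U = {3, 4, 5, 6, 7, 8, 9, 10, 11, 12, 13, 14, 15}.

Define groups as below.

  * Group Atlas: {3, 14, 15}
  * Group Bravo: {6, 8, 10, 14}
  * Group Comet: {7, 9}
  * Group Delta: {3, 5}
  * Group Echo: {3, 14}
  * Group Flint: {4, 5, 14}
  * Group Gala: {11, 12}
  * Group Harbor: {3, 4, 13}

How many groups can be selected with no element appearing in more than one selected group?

4

Bravo, Comet, Gala, Harbor are pairwise disjoint (Bravo={6,8,10,14}; Comet={7,9}; Gala={11,12}; Harbor={3,4,13}).
Every remaining group overlaps one of these, and no 5 of the listed groups are pairwise disjoint, so 4 is the maximum.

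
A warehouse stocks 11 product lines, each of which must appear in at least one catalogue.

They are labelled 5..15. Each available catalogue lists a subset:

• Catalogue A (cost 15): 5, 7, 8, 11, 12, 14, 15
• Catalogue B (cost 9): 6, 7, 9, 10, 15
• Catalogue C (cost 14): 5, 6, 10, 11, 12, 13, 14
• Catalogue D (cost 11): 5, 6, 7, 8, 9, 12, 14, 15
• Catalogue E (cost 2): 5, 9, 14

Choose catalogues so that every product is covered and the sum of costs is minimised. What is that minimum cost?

25

C, D together cover every product (C ∪ D = {5, 6, 7, 8, 9, 10, 11, 12, 13, 14, 15}); total cost 14 + 11 = 25.
The greedy pick E, D, C costs 27; no covering selection beats 25.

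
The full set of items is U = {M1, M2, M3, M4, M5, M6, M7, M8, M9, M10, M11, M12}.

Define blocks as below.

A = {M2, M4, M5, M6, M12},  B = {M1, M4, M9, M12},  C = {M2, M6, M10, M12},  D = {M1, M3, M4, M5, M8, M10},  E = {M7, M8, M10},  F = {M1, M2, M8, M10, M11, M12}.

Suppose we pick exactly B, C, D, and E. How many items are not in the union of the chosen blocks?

Union of B, C, D, E = {M1, M2, M3, M4, M5, M6, M7, M8, M9, M10, M12}.
Not covered: M11 — 1 item.

1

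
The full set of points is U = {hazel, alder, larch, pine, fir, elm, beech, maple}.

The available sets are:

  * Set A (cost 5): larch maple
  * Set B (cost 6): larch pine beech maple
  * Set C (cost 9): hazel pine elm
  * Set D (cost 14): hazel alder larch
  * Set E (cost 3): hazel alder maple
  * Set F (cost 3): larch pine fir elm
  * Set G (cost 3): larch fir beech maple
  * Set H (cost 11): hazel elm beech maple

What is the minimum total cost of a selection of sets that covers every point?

9

E, F, G together cover every point (E ∪ F ∪ G = {hazel, alder, larch, pine, fir, elm, beech, maple}); total cost 3 + 3 + 3 = 9.
No covering selection has total cost below 9.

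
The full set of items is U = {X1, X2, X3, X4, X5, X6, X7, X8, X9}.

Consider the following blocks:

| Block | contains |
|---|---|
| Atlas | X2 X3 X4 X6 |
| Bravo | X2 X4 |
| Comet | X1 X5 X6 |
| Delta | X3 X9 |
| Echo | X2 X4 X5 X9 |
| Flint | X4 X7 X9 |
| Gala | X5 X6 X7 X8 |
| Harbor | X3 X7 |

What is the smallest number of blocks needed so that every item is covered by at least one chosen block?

4

Take {Bravo, Comet, Delta, Gala}. Their union is {X1, X2, X3, X4, X5, X6, X7, X8, X9}, which is all 9 items.
No 3 of the 8 blocks cover everything (all 56 combinations miss at least one item), so 4 is optimal.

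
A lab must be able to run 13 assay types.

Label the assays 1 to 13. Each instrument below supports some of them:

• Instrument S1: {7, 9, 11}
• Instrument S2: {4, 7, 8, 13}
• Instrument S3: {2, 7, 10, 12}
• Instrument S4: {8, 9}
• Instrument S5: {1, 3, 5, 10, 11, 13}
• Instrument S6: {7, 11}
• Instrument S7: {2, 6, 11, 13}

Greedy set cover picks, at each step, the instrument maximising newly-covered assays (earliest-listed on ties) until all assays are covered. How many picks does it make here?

5

Greedy: pick S5 (covers 6 new) → pick S2 (covers 3 new) → pick S3 (covers 2 new) → pick S1 (covers 1 new) → pick S7 (covers 1 new). Total picks: 5.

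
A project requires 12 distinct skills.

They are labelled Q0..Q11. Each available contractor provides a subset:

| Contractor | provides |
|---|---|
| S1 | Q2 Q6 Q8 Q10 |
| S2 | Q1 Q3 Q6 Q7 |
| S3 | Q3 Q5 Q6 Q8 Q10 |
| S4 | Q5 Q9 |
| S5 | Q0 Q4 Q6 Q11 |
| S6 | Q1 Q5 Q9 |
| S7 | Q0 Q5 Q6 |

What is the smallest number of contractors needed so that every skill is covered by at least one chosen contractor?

S1 and S2 and S5 and S6 together: S1 ∪ S2 ∪ S5 ∪ S6 = {Q0, Q1, Q2, Q3, Q4, Q5, Q6, Q7, Q8, Q9, Q10, Q11} — every skill is covered.
Only S1 contains Q2, so S1 is forced; the remaining 8 skills need at least 3 more contractors (each remaining contractor adds at most 3) — so at least 4 contractors are needed, and 4 is optimal.

4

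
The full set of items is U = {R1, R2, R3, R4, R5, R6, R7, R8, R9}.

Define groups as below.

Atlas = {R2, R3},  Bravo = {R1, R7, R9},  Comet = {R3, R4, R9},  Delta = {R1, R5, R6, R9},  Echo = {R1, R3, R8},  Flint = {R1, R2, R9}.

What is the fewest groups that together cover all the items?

Take {Bravo, Comet, Delta, Echo, Flint}. Their union is {R1, R2, R3, R4, R5, R6, R7, R8, R9}, which is all 9 items.
No 4 of the 6 groups cover everything (all 15 combinations miss at least one item), so 5 is optimal.

5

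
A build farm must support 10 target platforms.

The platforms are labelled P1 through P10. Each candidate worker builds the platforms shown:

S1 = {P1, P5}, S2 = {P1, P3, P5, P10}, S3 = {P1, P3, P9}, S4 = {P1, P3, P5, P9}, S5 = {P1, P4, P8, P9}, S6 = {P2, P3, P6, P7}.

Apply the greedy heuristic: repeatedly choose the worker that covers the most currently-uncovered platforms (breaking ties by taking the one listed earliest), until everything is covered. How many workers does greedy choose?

3

Greedy: pick S2 (covers 4 new) → pick S5 (covers 3 new) → pick S6 (covers 3 new). Total picks: 3.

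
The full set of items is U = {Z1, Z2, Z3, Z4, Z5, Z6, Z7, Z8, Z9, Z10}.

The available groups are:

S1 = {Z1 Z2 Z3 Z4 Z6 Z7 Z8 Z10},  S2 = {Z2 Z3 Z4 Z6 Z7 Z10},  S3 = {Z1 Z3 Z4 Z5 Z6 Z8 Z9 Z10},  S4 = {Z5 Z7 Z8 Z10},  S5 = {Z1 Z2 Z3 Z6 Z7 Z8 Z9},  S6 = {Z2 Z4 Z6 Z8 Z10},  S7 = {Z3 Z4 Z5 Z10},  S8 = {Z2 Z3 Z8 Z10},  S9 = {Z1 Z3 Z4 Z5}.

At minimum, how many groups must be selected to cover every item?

Take {S1, S3}. Their union is {Z1, Z2, Z3, Z4, Z5, Z6, Z7, Z8, Z9, Z10}, which is all 10 items.
No single group has all 10 items (the largest, S1, has 8), so 2 is optimal.

2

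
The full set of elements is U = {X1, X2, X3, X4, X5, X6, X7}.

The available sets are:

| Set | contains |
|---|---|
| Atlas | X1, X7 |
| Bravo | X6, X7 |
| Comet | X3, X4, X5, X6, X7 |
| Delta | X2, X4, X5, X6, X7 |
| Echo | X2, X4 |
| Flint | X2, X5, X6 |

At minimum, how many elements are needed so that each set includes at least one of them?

2

H = {X2, X7} meets every set (each contains at least one member of H), and |H| = 2.
The sets Bravo, Echo are pairwise disjoint, so any hitting set needs a separate element for each — at least 2. Hence 2 is optimal.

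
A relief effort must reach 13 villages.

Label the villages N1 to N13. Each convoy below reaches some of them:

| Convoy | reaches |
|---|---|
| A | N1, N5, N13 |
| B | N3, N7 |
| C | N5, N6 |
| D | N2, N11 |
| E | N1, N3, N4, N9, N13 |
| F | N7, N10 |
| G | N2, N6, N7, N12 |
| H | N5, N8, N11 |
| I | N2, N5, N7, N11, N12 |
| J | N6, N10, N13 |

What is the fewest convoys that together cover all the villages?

E and G and H and J together: E ∪ G ∪ H ∪ J = {N1, N2, N3, N4, N5, N6, N7, N8, N9, N10, N11, N12, N13} — every village is covered.
No 3 of the 10 convoys cover everything (all 120 combinations miss at least one village), so 4 is optimal.

4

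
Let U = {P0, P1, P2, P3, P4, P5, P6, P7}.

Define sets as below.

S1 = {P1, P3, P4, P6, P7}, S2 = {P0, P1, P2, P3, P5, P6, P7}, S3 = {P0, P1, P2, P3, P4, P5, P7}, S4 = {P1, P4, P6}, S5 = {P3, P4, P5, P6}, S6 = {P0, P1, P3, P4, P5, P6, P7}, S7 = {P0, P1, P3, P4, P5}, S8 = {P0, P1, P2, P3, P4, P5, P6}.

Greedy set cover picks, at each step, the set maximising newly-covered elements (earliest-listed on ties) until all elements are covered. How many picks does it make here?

2

Greedy: pick S2 (covers 7 new) → pick S1 (covers 1 new). Total picks: 2.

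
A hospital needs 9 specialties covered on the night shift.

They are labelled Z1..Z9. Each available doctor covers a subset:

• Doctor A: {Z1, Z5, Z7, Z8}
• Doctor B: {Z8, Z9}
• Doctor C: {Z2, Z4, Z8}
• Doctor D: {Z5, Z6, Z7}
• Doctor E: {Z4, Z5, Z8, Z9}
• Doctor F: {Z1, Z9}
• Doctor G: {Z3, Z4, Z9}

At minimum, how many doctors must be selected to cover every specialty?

4

Take {C, D, F, G}. Their union is {Z1, Z2, Z3, Z4, Z5, Z6, Z7, Z8, Z9}, which is all 9 specialties.
No 3 of the 7 doctors cover everything (all 35 combinations miss at least one specialty), so 4 is optimal.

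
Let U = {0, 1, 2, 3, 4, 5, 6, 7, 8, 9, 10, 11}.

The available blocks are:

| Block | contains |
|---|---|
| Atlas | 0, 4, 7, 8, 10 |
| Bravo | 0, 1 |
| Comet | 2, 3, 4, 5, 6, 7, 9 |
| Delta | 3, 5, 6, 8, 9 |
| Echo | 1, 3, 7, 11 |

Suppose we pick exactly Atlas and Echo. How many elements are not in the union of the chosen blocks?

Union of Atlas, Echo = {0, 1, 3, 4, 7, 8, 10, 11}.
Not covered: 2, 5, 6, 9 — 4 elements.

4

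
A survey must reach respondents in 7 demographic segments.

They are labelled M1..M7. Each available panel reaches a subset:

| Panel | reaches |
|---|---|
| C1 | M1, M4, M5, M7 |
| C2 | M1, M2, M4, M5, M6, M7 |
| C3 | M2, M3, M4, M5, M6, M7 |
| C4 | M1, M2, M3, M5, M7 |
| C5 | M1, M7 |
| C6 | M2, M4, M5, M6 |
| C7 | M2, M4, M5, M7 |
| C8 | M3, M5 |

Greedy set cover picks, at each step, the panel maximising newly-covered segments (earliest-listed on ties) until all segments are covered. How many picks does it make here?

Greedy: pick C2 (covers 6 new) → pick C3 (covers 1 new). Total picks: 2.

2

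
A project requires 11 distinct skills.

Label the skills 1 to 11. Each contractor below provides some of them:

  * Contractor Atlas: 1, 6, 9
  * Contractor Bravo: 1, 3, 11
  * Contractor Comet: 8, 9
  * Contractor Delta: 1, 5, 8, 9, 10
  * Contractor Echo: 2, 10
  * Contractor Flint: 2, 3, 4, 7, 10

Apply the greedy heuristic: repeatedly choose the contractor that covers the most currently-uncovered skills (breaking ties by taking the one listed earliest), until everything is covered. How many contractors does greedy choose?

Greedy: pick Delta (covers 5 new) → pick Flint (covers 4 new) → pick Atlas (covers 1 new) → pick Bravo (covers 1 new). Total picks: 4.

4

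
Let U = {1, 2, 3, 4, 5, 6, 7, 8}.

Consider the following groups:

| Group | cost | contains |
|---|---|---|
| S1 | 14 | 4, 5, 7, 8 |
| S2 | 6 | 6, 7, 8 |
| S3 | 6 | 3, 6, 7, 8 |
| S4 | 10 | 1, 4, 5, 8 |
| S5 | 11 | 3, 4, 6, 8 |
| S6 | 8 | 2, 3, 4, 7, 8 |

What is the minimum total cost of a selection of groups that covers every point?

S3, S4, S6 together cover every point (S3 ∪ S4 ∪ S6 = {1, 2, 3, 4, 5, 6, 7, 8}); total cost 6 + 10 + 8 = 24.
No covering selection has total cost below 24.

24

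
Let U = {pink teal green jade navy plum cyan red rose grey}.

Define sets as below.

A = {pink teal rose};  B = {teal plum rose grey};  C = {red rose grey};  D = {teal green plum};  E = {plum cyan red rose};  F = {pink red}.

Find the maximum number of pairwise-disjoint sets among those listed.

2

D, F are pairwise disjoint (D={teal,green,plum}; F={pink,red}).
Every remaining set overlaps one of these, and no 3 of the listed sets are pairwise disjoint, so 2 is the maximum.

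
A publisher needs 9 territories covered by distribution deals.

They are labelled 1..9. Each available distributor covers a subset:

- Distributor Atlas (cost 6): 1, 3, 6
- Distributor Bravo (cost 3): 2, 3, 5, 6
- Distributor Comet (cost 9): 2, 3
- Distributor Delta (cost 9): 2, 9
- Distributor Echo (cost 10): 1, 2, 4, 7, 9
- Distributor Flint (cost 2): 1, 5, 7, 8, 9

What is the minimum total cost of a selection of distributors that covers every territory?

15

Bravo, Echo, Flint together cover every territory (Bravo ∪ Echo ∪ Flint = {1, 2, 3, 4, 5, 6, 7, 8, 9}); total cost 3 + 10 + 2 = 15.
No covering selection has total cost below 15.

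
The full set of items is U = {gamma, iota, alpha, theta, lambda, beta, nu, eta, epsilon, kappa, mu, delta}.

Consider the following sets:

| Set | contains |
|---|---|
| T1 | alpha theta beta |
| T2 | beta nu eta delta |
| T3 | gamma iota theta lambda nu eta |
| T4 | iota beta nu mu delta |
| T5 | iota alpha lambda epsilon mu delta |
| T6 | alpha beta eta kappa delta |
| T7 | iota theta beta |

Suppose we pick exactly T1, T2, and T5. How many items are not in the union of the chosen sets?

Union of T1, T2, T5 = {iota, alpha, theta, lambda, beta, nu, eta, epsilon, mu, delta}.
Not covered: gamma, kappa — 2 items.

2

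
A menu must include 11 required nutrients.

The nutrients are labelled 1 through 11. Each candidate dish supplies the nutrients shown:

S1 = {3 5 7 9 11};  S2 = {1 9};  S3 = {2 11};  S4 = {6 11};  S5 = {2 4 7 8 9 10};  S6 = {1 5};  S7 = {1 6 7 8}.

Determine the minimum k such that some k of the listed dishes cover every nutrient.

S1 and S5 and S7 together: S1 ∪ S5 ∪ S7 = {1, 2, 3, 4, 5, 6, 7, 8, 9, 10, 11} — every nutrient is covered.
Only S1 contains 3, so S1 is forced; the remaining 6 nutrients need at least 2 more dishes (each remaining dish adds at most 4) — so at least 3 dishes are needed, and 3 is optimal.

3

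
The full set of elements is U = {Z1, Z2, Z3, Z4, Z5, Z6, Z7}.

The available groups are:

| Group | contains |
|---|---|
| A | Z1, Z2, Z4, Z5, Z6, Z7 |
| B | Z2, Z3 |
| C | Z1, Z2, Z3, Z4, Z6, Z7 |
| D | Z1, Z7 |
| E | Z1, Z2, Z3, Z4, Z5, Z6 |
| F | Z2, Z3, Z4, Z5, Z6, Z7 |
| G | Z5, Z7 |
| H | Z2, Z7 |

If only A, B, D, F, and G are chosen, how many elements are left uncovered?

Union of A, B, D, F, G = {Z1, Z2, Z3, Z4, Z5, Z6, Z7} — that's every element, so 0 are uncovered.

0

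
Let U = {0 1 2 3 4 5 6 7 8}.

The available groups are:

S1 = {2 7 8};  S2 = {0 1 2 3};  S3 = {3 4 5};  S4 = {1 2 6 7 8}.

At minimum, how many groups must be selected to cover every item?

Take {S2, S3, S4}. Their union is {0, 1, 2, 3, 4, 5, 6, 7, 8}, which is all 9 items.
Only S2 contains 0, so S2 is forced; the remaining 5 items need at least 2 more groups (each remaining group adds at most 3) — so at least 3 groups are needed, and 3 is optimal.

3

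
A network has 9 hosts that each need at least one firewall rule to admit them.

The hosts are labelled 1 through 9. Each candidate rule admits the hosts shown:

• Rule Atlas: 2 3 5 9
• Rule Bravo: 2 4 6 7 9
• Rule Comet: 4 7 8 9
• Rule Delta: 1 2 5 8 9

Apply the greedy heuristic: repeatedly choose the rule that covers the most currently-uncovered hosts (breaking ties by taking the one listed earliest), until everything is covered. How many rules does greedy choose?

3

Greedy: pick Bravo (covers 5 new) → pick Delta (covers 3 new) → pick Atlas (covers 1 new). Total picks: 3.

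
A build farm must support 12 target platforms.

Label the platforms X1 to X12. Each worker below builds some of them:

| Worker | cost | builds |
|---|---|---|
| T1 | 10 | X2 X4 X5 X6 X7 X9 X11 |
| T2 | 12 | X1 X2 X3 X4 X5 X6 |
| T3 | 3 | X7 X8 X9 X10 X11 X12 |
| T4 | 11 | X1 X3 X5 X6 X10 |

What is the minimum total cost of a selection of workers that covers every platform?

T2, T3 together cover every platform (T2 ∪ T3 = {X1, X2, X3, X4, X5, X6, X7, X8, X9, X10, X11, X12}); total cost 12 + 3 = 15.
No covering selection has total cost below 15.

15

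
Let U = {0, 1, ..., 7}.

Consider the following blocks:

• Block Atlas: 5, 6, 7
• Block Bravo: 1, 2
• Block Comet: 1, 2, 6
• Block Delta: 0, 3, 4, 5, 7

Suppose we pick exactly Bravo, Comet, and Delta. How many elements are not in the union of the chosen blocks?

Union of Bravo, Comet, Delta = {0, 1, 2, 3, 4, 5, 6, 7} — that's every element, so 0 are uncovered.

0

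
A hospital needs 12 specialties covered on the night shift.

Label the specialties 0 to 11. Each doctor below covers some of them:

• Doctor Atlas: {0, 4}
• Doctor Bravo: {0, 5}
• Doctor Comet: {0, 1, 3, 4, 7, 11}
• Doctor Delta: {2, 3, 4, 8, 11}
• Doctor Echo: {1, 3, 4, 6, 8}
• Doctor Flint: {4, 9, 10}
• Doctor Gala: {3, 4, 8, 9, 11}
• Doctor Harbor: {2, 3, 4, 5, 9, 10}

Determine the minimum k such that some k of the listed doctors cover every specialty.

3

Comet and Echo and Harbor together: Comet ∪ Echo ∪ Harbor = {0, 1, 2, 3, 4, 5, 6, 7, 8, 9, 10, 11} — every specialty is covered.
Only Echo contains 6, so Echo is forced; the remaining 7 specialties need at least 2 more doctors (each remaining doctor adds at most 4) — so at least 3 doctors are needed, and 3 is optimal.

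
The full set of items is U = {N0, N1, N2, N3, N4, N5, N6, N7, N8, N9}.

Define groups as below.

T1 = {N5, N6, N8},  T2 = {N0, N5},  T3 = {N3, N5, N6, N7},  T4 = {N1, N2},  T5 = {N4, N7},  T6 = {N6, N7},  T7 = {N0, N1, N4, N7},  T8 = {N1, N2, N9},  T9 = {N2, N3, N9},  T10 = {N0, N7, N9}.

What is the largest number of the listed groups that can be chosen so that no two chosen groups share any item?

T2, T4, T6 are pairwise disjoint (T2={N0,N5}; T4={N1,N2}; T6={N6,N7}).
Every remaining group overlaps one of these, and no 4 of the listed groups are pairwise disjoint, so 3 is the maximum.

3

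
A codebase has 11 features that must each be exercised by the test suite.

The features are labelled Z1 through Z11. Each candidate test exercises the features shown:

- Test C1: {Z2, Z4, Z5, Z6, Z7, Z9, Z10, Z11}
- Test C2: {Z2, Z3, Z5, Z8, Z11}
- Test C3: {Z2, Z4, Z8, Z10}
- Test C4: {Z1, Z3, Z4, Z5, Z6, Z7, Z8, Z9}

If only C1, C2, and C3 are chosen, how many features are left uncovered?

Union of C1, C2, C3 = {Z2, Z3, Z4, Z5, Z6, Z7, Z8, Z9, Z10, Z11}.
Not covered: Z1 — 1 feature.

1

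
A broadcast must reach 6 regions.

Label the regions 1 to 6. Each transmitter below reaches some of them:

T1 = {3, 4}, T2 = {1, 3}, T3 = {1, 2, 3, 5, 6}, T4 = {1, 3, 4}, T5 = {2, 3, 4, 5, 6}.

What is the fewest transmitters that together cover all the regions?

2

Take {T3, T4}. Their union is {1, 2, 3, 4, 5, 6}, which is all 6 regions.
No single transmitter has all 6 regions (the largest, T3, has 5), so 2 is optimal.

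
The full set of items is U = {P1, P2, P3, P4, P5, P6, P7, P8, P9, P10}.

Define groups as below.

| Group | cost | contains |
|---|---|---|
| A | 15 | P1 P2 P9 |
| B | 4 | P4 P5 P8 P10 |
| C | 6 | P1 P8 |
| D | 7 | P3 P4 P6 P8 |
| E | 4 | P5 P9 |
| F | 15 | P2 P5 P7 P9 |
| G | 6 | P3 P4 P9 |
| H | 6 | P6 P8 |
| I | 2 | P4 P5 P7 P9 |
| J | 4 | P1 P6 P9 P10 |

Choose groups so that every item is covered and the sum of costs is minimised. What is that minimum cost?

D, F, J together cover every item (D ∪ F ∪ J = {P1, P2, P3, P4, P5, P6, P7, P8, P9, P10}); total cost 7 + 15 + 4 = 26.
The greedy pick I, J, D, A costs 28; no covering selection beats 26.

26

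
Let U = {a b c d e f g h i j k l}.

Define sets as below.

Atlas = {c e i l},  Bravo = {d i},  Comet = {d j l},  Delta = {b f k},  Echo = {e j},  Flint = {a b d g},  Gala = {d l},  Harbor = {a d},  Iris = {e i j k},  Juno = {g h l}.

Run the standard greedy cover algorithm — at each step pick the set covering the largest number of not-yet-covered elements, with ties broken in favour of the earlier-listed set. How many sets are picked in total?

Greedy: pick Atlas (covers 4 new) → pick Flint (covers 4 new) → pick Delta (covers 2 new) → pick Comet (covers 1 new) → pick Juno (covers 1 new). Total picks: 5.

5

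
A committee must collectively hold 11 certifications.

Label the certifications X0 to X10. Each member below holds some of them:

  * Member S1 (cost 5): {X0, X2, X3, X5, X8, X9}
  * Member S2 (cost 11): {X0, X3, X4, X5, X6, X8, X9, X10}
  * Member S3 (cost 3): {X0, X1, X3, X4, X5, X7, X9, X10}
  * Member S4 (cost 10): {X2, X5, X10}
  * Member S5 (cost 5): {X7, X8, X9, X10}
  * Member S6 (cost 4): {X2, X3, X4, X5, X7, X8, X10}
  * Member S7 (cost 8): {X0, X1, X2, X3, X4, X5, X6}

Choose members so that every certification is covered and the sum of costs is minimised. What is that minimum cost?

S5, S7 together cover every certification (S5 ∪ S7 = {X0, X1, X2, X3, X4, X5, X6, X7, X8, X9, X10}); total cost 5 + 8 = 13.
The greedy pick S3, S6, S7 costs 15; no covering selection beats 13.

13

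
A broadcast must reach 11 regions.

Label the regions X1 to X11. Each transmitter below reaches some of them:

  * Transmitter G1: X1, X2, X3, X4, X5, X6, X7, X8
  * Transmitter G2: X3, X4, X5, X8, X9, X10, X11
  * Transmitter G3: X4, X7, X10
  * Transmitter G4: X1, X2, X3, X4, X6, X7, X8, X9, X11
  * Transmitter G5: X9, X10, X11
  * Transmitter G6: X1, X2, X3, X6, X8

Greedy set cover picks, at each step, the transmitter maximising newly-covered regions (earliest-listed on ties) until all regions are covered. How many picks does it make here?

2

Greedy: pick G4 (covers 9 new) → pick G2 (covers 2 new). Total picks: 2.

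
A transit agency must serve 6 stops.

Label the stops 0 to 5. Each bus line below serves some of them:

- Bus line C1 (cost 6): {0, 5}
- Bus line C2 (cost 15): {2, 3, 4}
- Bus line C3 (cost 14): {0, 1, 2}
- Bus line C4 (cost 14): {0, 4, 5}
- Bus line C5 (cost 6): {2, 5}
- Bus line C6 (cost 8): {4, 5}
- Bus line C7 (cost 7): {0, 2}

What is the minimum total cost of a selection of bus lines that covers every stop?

C2, C3, C5 together cover every stop (C2 ∪ C3 ∪ C5 = {0, 1, 2, 3, 4, 5}); total cost 15 + 14 + 6 = 35.
No covering selection has total cost below 35.

35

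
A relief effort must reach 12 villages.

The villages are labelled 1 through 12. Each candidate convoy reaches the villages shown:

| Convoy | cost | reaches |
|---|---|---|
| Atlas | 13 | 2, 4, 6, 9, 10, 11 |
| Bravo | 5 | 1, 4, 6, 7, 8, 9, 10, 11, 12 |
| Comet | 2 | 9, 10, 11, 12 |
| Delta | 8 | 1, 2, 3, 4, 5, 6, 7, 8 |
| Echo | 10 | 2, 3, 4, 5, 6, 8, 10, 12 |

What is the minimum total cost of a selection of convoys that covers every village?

10

Comet, Delta together cover every village (Comet ∪ Delta = {1, 2, 3, 4, 5, 6, 7, 8, 9, 10, 11, 12}); total cost 2 + 8 = 10.
The greedy pick Comet, Bravo, Delta costs 15; no covering selection beats 10.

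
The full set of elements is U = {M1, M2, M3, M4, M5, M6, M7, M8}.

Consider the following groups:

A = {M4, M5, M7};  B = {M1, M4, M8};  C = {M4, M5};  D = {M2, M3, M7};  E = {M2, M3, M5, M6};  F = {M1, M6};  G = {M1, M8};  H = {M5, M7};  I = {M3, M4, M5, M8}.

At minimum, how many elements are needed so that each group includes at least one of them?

The 3 elements {M1, M2, M5} hit every group.
The groups C, D, F are pairwise disjoint, so any hitting set needs a separate element for each — at least 3. Hence 3 is optimal.

3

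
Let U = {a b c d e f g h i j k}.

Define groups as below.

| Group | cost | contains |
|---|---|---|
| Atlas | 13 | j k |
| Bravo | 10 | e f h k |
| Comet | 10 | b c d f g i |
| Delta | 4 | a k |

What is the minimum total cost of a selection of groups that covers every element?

Atlas, Bravo, Comet, Delta together cover every element (Atlas ∪ Bravo ∪ Comet ∪ Delta = {a, b, c, d, e, f, g, h, i, j, k}); total cost 13 + 10 + 10 + 4 = 37.
No covering selection has total cost below 37.

37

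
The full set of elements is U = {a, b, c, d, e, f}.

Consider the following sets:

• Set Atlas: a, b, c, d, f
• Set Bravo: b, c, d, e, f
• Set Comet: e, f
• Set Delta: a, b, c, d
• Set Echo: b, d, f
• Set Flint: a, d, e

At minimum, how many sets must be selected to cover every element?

2

Atlas and Bravo together: Atlas ∪ Bravo = {a, b, c, d, e, f} — every element is covered.
No single set has all 6 elements (the largest, Atlas, has 5), so 2 is optimal.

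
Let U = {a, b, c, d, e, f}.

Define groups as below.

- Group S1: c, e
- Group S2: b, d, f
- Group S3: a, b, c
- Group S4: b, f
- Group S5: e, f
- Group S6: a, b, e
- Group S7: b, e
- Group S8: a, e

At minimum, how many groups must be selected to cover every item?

Take {S1, S2, S8}. Their union is {a, b, c, d, e, f}, which is all 6 items.
Only S2 contains d, so S2 is forced; the remaining 3 items need at least 2 more groups (each remaining group adds at most 2) — so at least 3 groups are needed, and 3 is optimal.

3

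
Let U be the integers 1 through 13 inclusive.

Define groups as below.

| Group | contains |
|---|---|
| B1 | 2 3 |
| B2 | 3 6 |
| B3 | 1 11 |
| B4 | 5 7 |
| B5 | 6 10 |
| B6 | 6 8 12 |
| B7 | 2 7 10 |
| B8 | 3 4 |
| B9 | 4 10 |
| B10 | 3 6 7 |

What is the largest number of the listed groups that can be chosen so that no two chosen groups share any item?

5

B1, B3, B4, B6, B9 are pairwise disjoint (B1={2,3}; B3={1,11}; B4={5,7}; B6={6,8,12}; B9={4,10}).
Every remaining group overlaps one of these, and no 6 of the listed groups are pairwise disjoint, so 5 is the maximum.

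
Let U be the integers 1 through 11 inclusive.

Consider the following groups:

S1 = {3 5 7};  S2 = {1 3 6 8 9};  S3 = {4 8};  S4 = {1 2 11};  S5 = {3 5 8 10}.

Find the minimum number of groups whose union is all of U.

Take {S1, S2, S3, S4, S5}. Their union is {1, 2, 3, 4, 5, 6, 7, 8, 9, 10, 11}, which is all 11 elements.
No 4 of the 5 groups cover everything (all 5 combinations miss at least one element), so 5 is optimal.

5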